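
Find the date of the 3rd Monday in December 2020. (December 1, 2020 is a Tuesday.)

21 December 2020

December 2020 begins on a Tuesday, so the first Monday is December 7 (6 days later).
The 3rd Monday is 2 weeks later: 7 + 14 = 21.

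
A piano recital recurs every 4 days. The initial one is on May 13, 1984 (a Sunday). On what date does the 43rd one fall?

Oct 28, 1984

The 43rd occurrence is 42 intervals after the first: 42 × 4 = 168 days after May 13, 1984.
May has 31 days — 18 days to the end of May leaves 150.
Jun has 30 days (120 left).
Jul has 31 days (89 left).
Aug has 31 days (58 left).
Sep has 30 days (28 left).
28 days into Oct → Oct 28, 1984.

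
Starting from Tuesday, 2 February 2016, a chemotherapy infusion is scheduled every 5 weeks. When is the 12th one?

The 12th occurrence is 11 intervals after the first: 11 × 35 = 385 days after 2 February 2016.
February has 29 days — 27 days to the end of February leaves 358.
March has 31 days (327 left).
April has 30 days (297 left).
May has 31 days (266 left).
June has 30 days (236 left).
July has 31 days (205 left).
August has 31 days (174 left).
September has 30 days (144 left).
October has 31 days (113 left).
November has 30 days (83 left).
December has 31 days (52 left).
January has 31 days (21 left).
21 days into February → 21 February 2017.

21 February 2017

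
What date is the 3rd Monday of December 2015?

The first Monday of December 2015 is December 7.
The 3rd Monday is 2 weeks later: 7 + 14 = 21.

21 December 2015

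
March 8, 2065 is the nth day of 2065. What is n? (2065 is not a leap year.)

Days in months before March: 31 + 28 = 59.
Plus 8 days into March → day 67.

67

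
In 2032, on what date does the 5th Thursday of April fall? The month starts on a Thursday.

April 2032 begins on a Thursday, so the first Thursday is April 1.
The 5th Thursday is 4 weeks later: 1 + 28 = 29.

29 April 2032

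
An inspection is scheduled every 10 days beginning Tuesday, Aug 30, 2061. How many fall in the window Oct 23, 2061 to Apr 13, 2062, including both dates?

Occurrences land 10·i days after Aug 30, 2061 for i = 0, 1, 2, …
Oct 23, 2061 is 54 days after the start; 54 ÷ 10 = 5 remainder 4; since the remainder is 4, round up to i = 6. First occurrence in the window: #7 on Oct 29, 2061 (6×10 = 60 days in).
Apr 13, 2062 is 226 days after the start; 226 ÷ 10 = 22 remainder 6. Last occurrence in the window: #23 on Apr 7, 2062.
Occurrences #7 through #23: 17 in total.

17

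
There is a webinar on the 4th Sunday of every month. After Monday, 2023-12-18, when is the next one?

2023-12-24

December 2023 starts on a Friday; its first Sunday is the 3rd, so the 4th Sunday is the 24th — 2023-12-24.
2023-12-24 is after 2023-12-18, so that is the next one.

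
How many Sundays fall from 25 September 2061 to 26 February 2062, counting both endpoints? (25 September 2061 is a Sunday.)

23

25 September 2061 is a Sunday; the first Sunday on or after it is 25 September 2061.
From 25 September 2061 to 26 February 2062: 5 + 31 + 30 + 31 + 31 + 26 = 154 days (rest of September, October, November, December, January, February).
154 ÷ 7 = 22 full weeks with remainder 0, so 22 more Sundays after the first → 23.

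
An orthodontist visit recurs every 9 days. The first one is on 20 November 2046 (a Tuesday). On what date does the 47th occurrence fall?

The 47th occurrence is 46 intervals after the first: 46 × 9 = 414 days after 20 November 2046.
November has 30 days — 10 days to the end of November leaves 404.
From end of November to end of 2046 is 31 days (373 left).
2047 has 365 days (8 left).
8 days into January → 8 January 2048.

8 January 2048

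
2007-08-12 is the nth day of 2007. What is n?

224

Days in months before August: 31 + 28 + 31 + 30 + 31 + 30 + 31 = 212.
Plus 12 days into August → day 224.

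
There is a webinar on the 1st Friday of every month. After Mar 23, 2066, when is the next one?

Apr 2, 2066

Mar 2066 starts on a Monday, so its 1st Friday is Mar 5, 2066 (4 days in).
That is not after Mar 23, 2066, so look at Apr 2066.
Apr 2066 starts on a Thursday, so its 1st Friday is Apr 2, 2066 (1 day in).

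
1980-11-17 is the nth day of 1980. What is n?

Days in months before November: 31 + 29 + 31 + 30 + 31 + 30 + 31 + 31 + 30 + 31 = 305.
Plus 17 days into November → day 322.

322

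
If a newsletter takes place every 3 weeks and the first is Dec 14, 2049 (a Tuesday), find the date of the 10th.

Jun 21, 2050

The 10th occurrence is 9 intervals after the first: 9 × 21 = 189 days after Dec 14, 2049.
Dec has 31 days — 17 days to the end of Dec leaves 172.
Jan has 31 days (141 left).
Feb has 28 days (113 left).
Mar has 31 days (82 left).
Apr has 30 days (52 left).
May has 31 days (21 left).
21 days into Jun → Jun 21, 2050.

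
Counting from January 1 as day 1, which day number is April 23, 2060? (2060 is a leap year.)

114

Days in months before April: 31 + 29 + 31 = 91.
Plus 23 days into April → day 114.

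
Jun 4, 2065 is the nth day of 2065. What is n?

Days in months before Jun: 31 + 28 + 31 + 30 + 31 = 151.
Plus 4 days into Jun → day 155.

155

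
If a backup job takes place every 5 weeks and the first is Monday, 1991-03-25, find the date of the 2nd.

1991-04-29

The 2nd occurrence is 1 interval after the first: 1 × 35 = 35 days after 1991-03-25.
March has 31 days — 6 days to the end of March leaves 29.
29 days into April → 1991-04-29.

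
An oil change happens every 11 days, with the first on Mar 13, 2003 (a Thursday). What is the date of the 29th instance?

Jan 15, 2004

The 29th occurrence is 28 intervals after the first: 28 × 11 = 308 days after Mar 13, 2003.
Mar has 31 days — 18 days to the end of Mar leaves 290.
Apr has 30 days (260 left).
May has 31 days (229 left).
Jun has 30 days (199 left).
Jul has 31 days (168 left).
Aug has 31 days (137 left).
Sep has 30 days (107 left).
Oct has 31 days (76 left).
Nov has 30 days (46 left).
Dec has 31 days (15 left).
15 days into Jan → Jan 15, 2004.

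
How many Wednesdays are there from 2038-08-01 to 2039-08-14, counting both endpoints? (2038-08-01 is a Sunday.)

54

2038-08-01 is a Sunday; the first Wednesday on or after it is 2038-08-04 (3 days later).
From 2038-08-04 to 2039-08-14: 149 + 226 = 375 days (rest of 2038, to 2039-08-14 in 2039).
375 ÷ 7 = 53 full weeks with remainder 4, so 53 more Wednesdays after the first → 54.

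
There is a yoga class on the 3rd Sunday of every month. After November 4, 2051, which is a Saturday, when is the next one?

November 19, 2051

November 2051 starts on a Wednesday; its first Sunday is the 5th, so the 3rd Sunday is the 19th — November 19, 2051.
November 19, 2051 is after November 4, 2051, so that is the next one.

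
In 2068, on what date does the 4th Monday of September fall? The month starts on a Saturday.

September 2068 begins on a Saturday, so the first Monday is September 3 (2 days later).
The 4th Monday is 3 weeks later: 3 + 21 = 24.

2068-09-24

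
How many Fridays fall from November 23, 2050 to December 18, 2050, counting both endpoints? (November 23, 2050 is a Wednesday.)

November 23, 2050 is a Wednesday; the first Friday on or after it is November 25, 2050 (2 days later).
From November 25, 2050 to December 18, 2050: 5 + 18 = 23 days (rest of November, December).
23 ÷ 7 = 3 full weeks with remainder 2, so 3 more Fridays after the first → 4.

4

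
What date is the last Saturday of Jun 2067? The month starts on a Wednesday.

Jun 2067 begins on a Wednesday, so the first Saturday is Jun 4 (3 days later).
Jun 2067 has 30 days. Adding weeks: 4, 11, 18, 25 — the last one ≤ 30 is the 25th.

Jun 25, 2067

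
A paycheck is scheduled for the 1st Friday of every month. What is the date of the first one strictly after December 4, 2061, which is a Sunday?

January 6, 2062

December 2061 starts on a Thursday, so its 1st Friday is December 2, 2061 (1 day in).
That is not after December 4, 2061, so look at January 2062.
January 2062 starts on a Sunday, so its 1st Friday is January 6, 2062 (5 days in).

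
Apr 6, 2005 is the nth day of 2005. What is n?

Days in months before Apr: 31 + 28 + 31 = 90.
Plus 6 days into Apr → day 96.

96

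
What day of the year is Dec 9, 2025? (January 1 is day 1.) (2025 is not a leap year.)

343

Days in months before Dec: 31 + 28 + 31 + 30 + 31 + 30 + 31 + 31 + 30 + 31 + 30 = 334.
Plus 9 days into Dec → day 343.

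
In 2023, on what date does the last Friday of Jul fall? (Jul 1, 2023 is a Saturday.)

Jul 28, 2023

Jul 2023 begins on a Saturday, so the first Friday is Jul 7 (6 days later).
Jul 2023 has 31 days. Adding weeks: 7, 14, 21, 28 — the last one ≤ 31 is the 28th.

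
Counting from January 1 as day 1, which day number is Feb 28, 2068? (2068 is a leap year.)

Days in months before Feb: 31 = 31.
Plus 28 days into Feb → day 59.

59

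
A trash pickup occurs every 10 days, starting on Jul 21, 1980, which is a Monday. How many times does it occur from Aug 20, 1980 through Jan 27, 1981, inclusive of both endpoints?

Occurrences land 10·i days after Jul 21, 1980 for i = 0, 1, 2, …
Aug 20, 1980 is 30 days after the start; 30 ÷ 10 = 3 remainder 0. First occurrence in the window: #4 on Aug 20, 1980 (3×10 = 30 days in).
Jan 27, 1981 is 190 days after the start; 190 ÷ 10 = 19 remainder 0. Last occurrence in the window: #20 on Jan 27, 1981.
Occurrences #4 through #20: 17 in total.

17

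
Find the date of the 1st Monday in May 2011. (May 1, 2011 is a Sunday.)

May 2, 2011

May 2011 begins on a Sunday, so the first Monday is May 2 (1 day later).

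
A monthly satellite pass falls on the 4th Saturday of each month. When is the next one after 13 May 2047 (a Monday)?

May 2047 starts on a Wednesday; its first Saturday is the 4th, so the 4th Saturday is the 25th — 25 May 2047.
25 May 2047 is after 13 May 2047, so that is the next one.

25 May 2047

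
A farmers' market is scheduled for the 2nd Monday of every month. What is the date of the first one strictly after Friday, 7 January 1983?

10 January 1983

January 1983 starts on a Saturday; its first Monday is the 3rd, so the 2nd Monday is the 10th — 10 January 1983.
10 January 1983 is after 7 January 1983, so that is the next one.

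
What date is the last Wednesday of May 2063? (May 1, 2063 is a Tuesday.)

30 May 2063

May 2063 begins on a Tuesday, so the first Wednesday is May 2 (1 day later).
May 2063 has 31 days. Adding weeks: 2, 9, 16, 23, 30 — the last one ≤ 31 is the 30th.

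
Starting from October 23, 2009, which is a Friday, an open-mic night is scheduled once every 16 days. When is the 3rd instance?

The 3rd occurrence is 2 intervals after the first: 2 × 16 = 32 days after October 23, 2009.
October has 31 days — 8 days to the end of October leaves 24.
24 days into November → November 24, 2009.

November 24, 2009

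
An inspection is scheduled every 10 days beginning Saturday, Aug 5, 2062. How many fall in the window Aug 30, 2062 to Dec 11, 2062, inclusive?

10

Occurrences land 10·i days after Aug 5, 2062 for i = 0, 1, 2, …
Aug 30, 2062 is 25 days after the start; 25 ÷ 10 = 2 remainder 5; since the remainder is 5, round up to i = 3. First occurrence in the window: #4 on Sep 4, 2062 (3×10 = 30 days in).
Dec 11, 2062 is 128 days after the start; 128 ÷ 10 = 12 remainder 8. Last occurrence in the window: #13 on Dec 3, 2062.
Occurrences #4 through #13: 10 in total.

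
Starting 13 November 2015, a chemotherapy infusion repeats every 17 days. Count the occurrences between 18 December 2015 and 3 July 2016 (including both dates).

Occurrences land 17·i days after 13 November 2015 for i = 0, 1, 2, …
18 December 2015 is 35 days after the start; 35 ÷ 17 = 2 remainder 1; since the remainder is 1, round up to i = 3. First occurrence in the window: #4 on 3 January 2016 (3×17 = 51 days in).
3 July 2016 is 233 days after the start; 233 ÷ 17 = 13 remainder 12. Last occurrence in the window: #14 on 21 June 2016.
Occurrences #4 through #14: 11 in total.

11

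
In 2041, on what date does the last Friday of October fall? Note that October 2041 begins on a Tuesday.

25 October 2041

October 2041 begins on a Tuesday, so the first Friday is October 4 (3 days later).
October 2041 has 31 days. Adding weeks: 4, 11, 18, 25 — the last one ≤ 31 is the 25th.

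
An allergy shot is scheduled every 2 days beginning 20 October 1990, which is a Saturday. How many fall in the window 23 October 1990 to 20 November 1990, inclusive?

14

Occurrences land 2·i days after 20 October 1990 for i = 0, 1, 2, …
23 October 1990 is 3 days after the start; 3 ÷ 2 = 1 remainder 1; since the remainder is 1, round up to i = 2. First occurrence in the window: #3 on 24 October 1990 (2×2 = 4 days in).
20 November 1990 is 31 days after the start; 31 ÷ 2 = 15 remainder 1. Last occurrence in the window: #16 on 19 November 1990.
Occurrences #3 through #16: 14 in total.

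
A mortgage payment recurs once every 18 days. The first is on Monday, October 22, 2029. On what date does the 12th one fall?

May 8, 2030

The 12th occurrence is 11 intervals after the first: 11 × 18 = 198 days after October 22, 2029.
October has 31 days — 9 days to the end of October leaves 189.
November has 30 days (159 left).
December has 31 days (128 left).
January has 31 days (97 left).
February has 28 days (69 left).
March has 31 days (38 left).
April has 30 days (8 left).
8 days into May → May 8, 2030.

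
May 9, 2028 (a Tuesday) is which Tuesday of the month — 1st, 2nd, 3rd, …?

Day 9 falls in week ⌈9/7⌉ of the month.
Days 1–7 hold the 1st Tuesday, 8–14 the 2nd, 15–21 the 3rd, 22–28 the 4th, 29–31 the 5th.
9 is in the range for the 2nd.

2nd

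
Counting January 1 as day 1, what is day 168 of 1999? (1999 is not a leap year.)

1999-06-17

January has 31 days (168 − 31 = 137 remain).
February has 28 days (137 − 28 = 109 remain).
March has 31 days (109 − 31 = 78 remain).
April has 30 days (78 − 30 = 48 remain).
May has 31 days (48 − 31 = 17 remain).
17 into June → June 17.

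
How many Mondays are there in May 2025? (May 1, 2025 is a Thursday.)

4

May 1, 2025 is a Thursday; the first Monday on or after it is May 5, 2025 (4 days later).
From May 5, 2025 to May 31, 2025 is 31 − 5 = 26 days.
26 ÷ 7 = 3 full weeks with remainder 5, so 3 more Mondays after the first → 4.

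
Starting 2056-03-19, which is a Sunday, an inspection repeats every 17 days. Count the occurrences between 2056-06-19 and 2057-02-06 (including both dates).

14

Occurrences land 17·i days after 2056-03-19 for i = 0, 1, 2, …
2056-06-19 is 92 days after the start; 92 ÷ 17 = 5 remainder 7; since the remainder is 7, round up to i = 6. First occurrence in the window: #7 on 2056-06-29 (6×17 = 102 days in).
2057-02-06 is 324 days after the start; 324 ÷ 17 = 19 remainder 1. Last occurrence in the window: #20 on 2057-02-05.
Occurrences #7 through #20: 14 in total.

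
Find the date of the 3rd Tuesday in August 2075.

2075-08-20

The first Tuesday of August 2075 is August 6.
The 3rd Tuesday is 2 weeks later: 6 + 14 = 20.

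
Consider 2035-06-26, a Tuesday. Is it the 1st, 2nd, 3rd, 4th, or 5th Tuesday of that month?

4th

Day 26 falls in week ⌈26/7⌉ of the month.
Days 1–7 hold the 1st Tuesday, 8–14 the 2nd, 15–21 the 3rd, 22–28 the 4th, 29–31 the 5th.
26 is in the range for the 4th.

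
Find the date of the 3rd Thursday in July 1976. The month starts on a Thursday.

1976-07-15

July 1976 begins on a Thursday, so the first Thursday is July 1.
The 3rd Thursday is 2 weeks later: 1 + 14 = 15.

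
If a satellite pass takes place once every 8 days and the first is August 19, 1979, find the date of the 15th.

The 15th occurrence is 14 intervals after the first: 14 × 8 = 112 days after August 19, 1979.
August has 31 days — 12 days to the end of August leaves 100.
September has 30 days (70 left).
October has 31 days (39 left).
November has 30 days (9 left).
9 days into December → December 9, 1979.

December 9, 1979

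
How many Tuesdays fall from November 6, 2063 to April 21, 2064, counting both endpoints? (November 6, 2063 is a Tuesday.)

November 6, 2063 is a Tuesday; the first Tuesday on or after it is November 6, 2063.
From November 6, 2063 to April 21, 2064: 24 + 31 + 31 + 29 + 31 + 21 = 167 days (rest of November, December, January, February, March, April).
167 ÷ 7 = 23 full weeks with remainder 6, so 23 more Tuesdays after the first → 24.

24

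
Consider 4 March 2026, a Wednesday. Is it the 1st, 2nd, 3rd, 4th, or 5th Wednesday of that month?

Day 4 falls in week ⌈4/7⌉ of the month.
Days 1–7 hold the 1st Wednesday, 8–14 the 2nd, 15–21 the 3rd, 22–28 the 4th, 29–31 the 5th.
4 is in the range for the 1st.

1st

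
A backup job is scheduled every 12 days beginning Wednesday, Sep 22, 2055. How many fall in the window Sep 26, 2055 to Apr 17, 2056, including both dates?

Occurrences land 12·i days after Sep 22, 2055 for i = 0, 1, 2, …
Sep 26, 2055 is 4 days after the start; 4 ÷ 12 = 0 remainder 4; since the remainder is 4, round up to i = 1. First occurrence in the window: #2 on Oct 4, 2055 (1×12 = 12 days in).
Apr 17, 2056 is 208 days after the start; 208 ÷ 12 = 17 remainder 4. Last occurrence in the window: #18 on Apr 13, 2056.
Occurrences #2 through #18: 17 in total.

17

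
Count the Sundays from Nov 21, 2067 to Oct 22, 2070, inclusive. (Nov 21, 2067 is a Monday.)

Nov 21, 2067 is a Monday; the first Sunday on or after it is Nov 27, 2067 (6 days later).
From Nov 27, 2067 to Oct 22, 2070: 34 + 366 + 365 + 295 = 1060 days (rest of 2067, 2068, 2069, to Oct 22, 2070 in 2070).
1060 ÷ 7 = 151 full weeks with remainder 3, so 151 more Sundays after the first → 152.

152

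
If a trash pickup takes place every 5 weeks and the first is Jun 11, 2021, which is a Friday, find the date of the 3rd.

Aug 20, 2021

The 3rd occurrence is 2 intervals after the first: 2 × 35 = 70 days after Jun 11, 2021.
Jun has 30 days — 19 days to the end of Jun leaves 51.
Jul has 31 days (20 left).
20 days into Aug → Aug 20, 2021.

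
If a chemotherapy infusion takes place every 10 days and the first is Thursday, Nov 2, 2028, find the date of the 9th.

Jan 21, 2029

The 9th occurrence is 8 intervals after the first: 8 × 10 = 80 days after Nov 2, 2028.
Nov has 30 days — 28 days to the end of Nov leaves 52.
Dec has 31 days (21 left).
21 days into Jan → Jan 21, 2029.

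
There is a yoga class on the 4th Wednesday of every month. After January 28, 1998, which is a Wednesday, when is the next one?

February 25, 1998

January 1998 starts on a Thursday; its first Wednesday is the 7th, so the 4th Wednesday is the 28th — January 28, 1998.
That is not after January 28, 1998, so look at February 1998.
February 1998 starts on a Sunday; its first Wednesday is the 4th, so the 4th Wednesday is the 25th — February 25, 1998.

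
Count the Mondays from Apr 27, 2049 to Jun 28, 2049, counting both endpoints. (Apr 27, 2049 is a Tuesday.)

9

Apr 27, 2049 is a Tuesday; the first Monday on or after it is May 3, 2049 (6 days later).
From May 3, 2049 to Jun 28, 2049: 28 + 28 = 56 days (rest of May, Jun).
56 ÷ 7 = 8 full weeks with remainder 0, so 8 more Mondays after the first → 9.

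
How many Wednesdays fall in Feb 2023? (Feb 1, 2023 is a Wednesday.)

4

Feb 1, 2023 is a Wednesday; the first Wednesday on or after it is Feb 1, 2023.
From Feb 1, 2023 to Feb 28, 2023 is 28 − 1 = 27 days.
27 ÷ 7 = 3 full weeks with remainder 6, so 3 more Wednesdays after the first → 4.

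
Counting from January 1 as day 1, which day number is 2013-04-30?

120

Days in months before April: 31 + 28 + 31 = 90.
Plus 30 days into April → day 120.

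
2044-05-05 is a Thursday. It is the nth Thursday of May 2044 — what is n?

Day 5 falls in week ⌈5/7⌉ of the month.
Days 1–7 hold the 1st Thursday, 8–14 the 2nd, 15–21 the 3rd, 22–28 the 4th, 29–31 the 5th.
5 is in the range for the 1st.

1st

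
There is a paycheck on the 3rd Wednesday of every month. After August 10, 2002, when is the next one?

August 21, 2002

August 2002 starts on a Thursday; its first Wednesday is the 7th, so the 3rd Wednesday is the 21st — August 21, 2002.
August 21, 2002 is after August 10, 2002, so that is the next one.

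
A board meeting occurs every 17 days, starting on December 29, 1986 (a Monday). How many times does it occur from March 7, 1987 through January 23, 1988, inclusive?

Occurrences land 17·i days after December 29, 1986 for i = 0, 1, 2, …
March 7, 1987 is 68 days after the start; 68 ÷ 17 = 4 remainder 0. First occurrence in the window: #5 on March 7, 1987 (4×17 = 68 days in).
January 23, 1988 is 390 days after the start; 390 ÷ 17 = 22 remainder 16. Last occurrence in the window: #23 on January 7, 1988.
Occurrences #5 through #23: 19 in total.

19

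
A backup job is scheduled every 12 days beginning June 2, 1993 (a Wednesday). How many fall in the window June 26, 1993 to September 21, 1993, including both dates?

8

Occurrences land 12·i days after June 2, 1993 for i = 0, 1, 2, …
June 26, 1993 is 24 days after the start; 24 ÷ 12 = 2 remainder 0. First occurrence in the window: #3 on June 26, 1993 (2×12 = 24 days in).
September 21, 1993 is 111 days after the start; 111 ÷ 12 = 9 remainder 3. Last occurrence in the window: #10 on September 18, 1993.
Occurrences #3 through #10: 8 in total.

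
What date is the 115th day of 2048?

January has 31 days (115 − 31 = 84 remain).
February has 29 days (84 − 29 = 55 remain).
March has 31 days (55 − 31 = 24 remain).
24 into April → April 24.

2048-04-24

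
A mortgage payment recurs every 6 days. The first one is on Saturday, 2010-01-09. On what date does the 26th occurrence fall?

2010-06-08

The 26th occurrence is 25 intervals after the first: 25 × 6 = 150 days after 2010-01-09.
January has 31 days — 22 days to the end of January leaves 128.
February has 28 days (100 left).
March has 31 days (69 left).
April has 30 days (39 left).
May has 31 days (8 left).
8 days into June → 2010-06-08.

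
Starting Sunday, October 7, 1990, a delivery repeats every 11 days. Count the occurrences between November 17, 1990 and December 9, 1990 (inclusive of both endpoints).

Occurrences land 11·i days after October 7, 1990 for i = 0, 1, 2, …
November 17, 1990 is 41 days after the start; 41 ÷ 11 = 3 remainder 8; since the remainder is 8, round up to i = 4. First occurrence in the window: #5 on November 20, 1990 (4×11 = 44 days in).
December 9, 1990 is 63 days after the start; 63 ÷ 11 = 5 remainder 8. Last occurrence in the window: #6 on December 1, 1990.
Occurrences #5 through #6: 2 in total.

2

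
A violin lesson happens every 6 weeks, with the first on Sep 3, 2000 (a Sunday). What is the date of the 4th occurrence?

The 4th occurrence is 3 intervals after the first: 3 × 42 = 126 days after Sep 3, 2000.
Sep has 30 days — 27 days to the end of Sep leaves 99.
Oct has 31 days (68 left).
Nov has 30 days (38 left).
Dec has 31 days (7 left).
7 days into Jan → Jan 7, 2001.

Jan 7, 2001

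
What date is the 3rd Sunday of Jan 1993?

Jan 17, 1993

Jan 1993 begins on a Friday, so the first Sunday is Jan 3 (2 days later).
The 3rd Sunday is 2 weeks later: 3 + 14 = 17.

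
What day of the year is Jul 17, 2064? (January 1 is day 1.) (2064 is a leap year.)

199

Days in months before Jul: 31 + 29 + 31 + 30 + 31 + 30 = 182.
Plus 17 days into Jul → day 199.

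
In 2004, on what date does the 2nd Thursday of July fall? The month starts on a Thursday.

2004-07-08

July 2004 begins on a Thursday, so the first Thursday is July 1.
The 2nd Thursday is 1 weeks later: 1 + 7 = 8.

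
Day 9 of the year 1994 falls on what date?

9 into January → January 9.

1994-01-09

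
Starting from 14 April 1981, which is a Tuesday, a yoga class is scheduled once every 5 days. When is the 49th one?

The 49th occurrence is 48 intervals after the first: 48 × 5 = 240 days after 14 April 1981.
April has 30 days — 16 days to the end of April leaves 224.
May has 31 days (193 left).
June has 30 days (163 left).
July has 31 days (132 left).
August has 31 days (101 left).
September has 30 days (71 left).
October has 31 days (40 left).
November has 30 days (10 left).
10 days into December → 10 December 1981.

10 December 1981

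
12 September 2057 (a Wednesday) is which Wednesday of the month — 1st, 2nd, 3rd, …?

2nd

Day 12 falls in week ⌈12/7⌉ of the month.
Days 1–7 hold the 1st Wednesday, 8–14 the 2nd, 15–21 the 3rd, 22–28 the 4th, 29–31 the 5th.
12 is in the range for the 2nd.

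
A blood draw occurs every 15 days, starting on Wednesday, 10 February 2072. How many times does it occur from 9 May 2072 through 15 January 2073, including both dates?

Occurrences land 15·i days after 10 February 2072 for i = 0, 1, 2, …
9 May 2072 is 89 days after the start; 89 ÷ 15 = 5 remainder 14; since the remainder is 14, round up to i = 6. First occurrence in the window: #7 on 10 May 2072 (6×15 = 90 days in).
15 January 2073 is 340 days after the start; 340 ÷ 15 = 22 remainder 10. Last occurrence in the window: #23 on 5 January 2073.
Occurrences #7 through #23: 17 in total.

17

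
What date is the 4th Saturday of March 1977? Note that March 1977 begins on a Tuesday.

26 March 1977

March 1977 begins on a Tuesday, so the first Saturday is March 5 (4 days later).
The 4th Saturday is 3 weeks later: 5 + 21 = 26.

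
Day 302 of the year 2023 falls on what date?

January has 31 days (302 − 31 = 271 remain).
February has 28 days (271 − 28 = 243 remain).
March has 31 days (243 − 31 = 212 remain).
April has 30 days (212 − 30 = 182 remain).
May has 31 days (182 − 31 = 151 remain).
June has 30 days (151 − 30 = 121 remain).
July has 31 days (121 − 31 = 90 remain).
August has 31 days (90 − 31 = 59 remain).
September has 30 days (59 − 30 = 29 remain).
29 into October → October 29.

29 October 2023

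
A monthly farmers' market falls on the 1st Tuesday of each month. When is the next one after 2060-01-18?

January 2060 starts on a Thursday, so its 1st Tuesday is 2060-01-06 (5 days in).
That is not after 2060-01-18, so look at February 2060.
February 2060 starts on a Sunday, so its 1st Tuesday is 2060-02-03 (2 days in).

2060-02-03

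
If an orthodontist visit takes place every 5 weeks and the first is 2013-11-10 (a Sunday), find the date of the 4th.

The 4th occurrence is 3 intervals after the first: 3 × 35 = 105 days after 2013-11-10.
November has 30 days — 20 days to the end of November leaves 85.
December has 31 days (54 left).
January has 31 days (23 left).
23 days into February → 2014-02-23.

2014-02-23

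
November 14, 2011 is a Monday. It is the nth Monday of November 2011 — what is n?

Day 14 falls in week ⌈14/7⌉ of the month.
Days 1–7 hold the 1st Monday, 8–14 the 2nd, 15–21 the 3rd, 22–28 the 4th, 29–31 the 5th.
14 is in the range for the 2nd.

2nd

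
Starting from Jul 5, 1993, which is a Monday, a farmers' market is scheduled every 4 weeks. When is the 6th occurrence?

Nov 22, 1993

The 6th occurrence is 5 intervals after the first: 5 × 28 = 140 days after Jul 5, 1993.
Jul has 31 days — 26 days to the end of Jul leaves 114.
Aug has 31 days (83 left).
Sep has 30 days (53 left).
Oct has 31 days (22 left).
22 days into Nov → Nov 22, 1993.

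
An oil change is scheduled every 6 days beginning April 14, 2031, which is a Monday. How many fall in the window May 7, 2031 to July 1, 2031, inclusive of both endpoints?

10

Occurrences land 6·i days after April 14, 2031 for i = 0, 1, 2, …
May 7, 2031 is 23 days after the start; 23 ÷ 6 = 3 remainder 5; since the remainder is 5, round up to i = 4. First occurrence in the window: #5 on May 8, 2031 (4×6 = 24 days in).
July 1, 2031 is 78 days after the start; 78 ÷ 6 = 13 remainder 0. Last occurrence in the window: #14 on July 1, 2031.
Occurrences #5 through #14: 10 in total.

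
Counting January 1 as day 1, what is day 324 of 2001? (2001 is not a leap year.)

20 November 2001

January has 31 days (324 − 31 = 293 remain).
February has 28 days (293 − 28 = 265 remain).
March has 31 days (265 − 31 = 234 remain).
April has 30 days (234 − 30 = 204 remain).
May has 31 days (204 − 31 = 173 remain).
June has 30 days (173 − 30 = 143 remain).
July has 31 days (143 − 31 = 112 remain).
August has 31 days (112 − 31 = 81 remain).
September has 30 days (81 − 30 = 51 remain).
October has 31 days (51 − 31 = 20 remain).
20 into November → November 20.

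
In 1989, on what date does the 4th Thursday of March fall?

March 23, 1989

March 1989 begins on a Wednesday, so the first Thursday is March 2 (1 day later).
The 4th Thursday is 3 weeks later: 2 + 21 = 23.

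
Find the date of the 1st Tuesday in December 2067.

December 6, 2067

The first Tuesday of December 2067 is December 6.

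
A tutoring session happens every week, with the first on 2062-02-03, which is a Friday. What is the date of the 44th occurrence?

The 44th occurrence is 43 intervals after the first: 43 × 7 = 301 days after 2062-02-03.
February has 28 days — 25 days to the end of February leaves 276.
March has 31 days (245 left).
April has 30 days (215 left).
May has 31 days (184 left).
June has 30 days (154 left).
July has 31 days (123 left).
August has 31 days (92 left).
September has 30 days (62 left).
October has 31 days (31 left).
November has 30 days (1 left).
1 day into December → 2062-12-01.

2062-12-01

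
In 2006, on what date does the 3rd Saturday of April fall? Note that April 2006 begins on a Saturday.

2006-04-15

April 2006 begins on a Saturday, so the first Saturday is April 1.
The 3rd Saturday is 2 weeks later: 1 + 14 = 15.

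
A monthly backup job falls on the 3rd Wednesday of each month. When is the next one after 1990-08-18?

1990-09-19

August 1990 starts on a Wednesday; its first Wednesday is the 1st, so the 3rd Wednesday is the 15th — 1990-08-15.
That is not after 1990-08-18, so look at September 1990.
September 1990 starts on a Saturday; its first Wednesday is the 5th, so the 3rd Wednesday is the 19th — 1990-09-19.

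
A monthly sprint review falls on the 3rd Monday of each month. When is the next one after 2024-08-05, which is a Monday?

August 2024 starts on a Thursday; its first Monday is the 5th, so the 3rd Monday is the 19th — 2024-08-19.
2024-08-19 is after 2024-08-05, so that is the next one.

2024-08-19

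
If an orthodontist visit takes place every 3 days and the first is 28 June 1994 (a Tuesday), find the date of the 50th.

22 November 1994

The 50th occurrence is 49 intervals after the first: 49 × 3 = 147 days after 28 June 1994.
June has 30 days — 2 days to the end of June leaves 145.
July has 31 days (114 left).
August has 31 days (83 left).
September has 30 days (53 left).
October has 31 days (22 left).
22 days into November → 22 November 1994.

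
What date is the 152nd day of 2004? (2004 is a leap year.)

May 31, 2004

January has 31 days (152 − 31 = 121 remain).
February has 29 days (121 − 29 = 92 remain).
March has 31 days (92 − 31 = 61 remain).
April has 30 days (61 − 30 = 31 remain).
31 into May → May 31.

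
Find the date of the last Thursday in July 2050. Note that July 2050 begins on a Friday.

July 2050 begins on a Friday, so the first Thursday is July 7 (6 days later).
July 2050 has 31 days. Adding weeks: 7, 14, 21, 28 — the last one ≤ 31 is the 28th.

July 28, 2050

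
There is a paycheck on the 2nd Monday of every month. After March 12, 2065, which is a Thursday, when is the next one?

March 2065 starts on a Sunday; its first Monday is the 2nd, so the 2nd Monday is the 9th — March 9, 2065.
That is not after March 12, 2065, so look at April 2065.
April 2065 starts on a Wednesday; its first Monday is the 6th, so the 2nd Monday is the 13th — April 13, 2065.

April 13, 2065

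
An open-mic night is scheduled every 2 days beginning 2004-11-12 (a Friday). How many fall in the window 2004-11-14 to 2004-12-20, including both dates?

Occurrences land 2·i days after 2004-11-12 for i = 0, 1, 2, …
2004-11-14 is 2 days after the start; 2 ÷ 2 = 1 remainder 0. First occurrence in the window: #2 on 2004-11-14 (1×2 = 2 days in).
2004-12-20 is 38 days after the start; 38 ÷ 2 = 19 remainder 0. Last occurrence in the window: #20 on 2004-12-20.
Occurrences #2 through #20: 19 in total.

19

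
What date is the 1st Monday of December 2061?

The first Monday of December 2061 is December 5.

December 5, 2061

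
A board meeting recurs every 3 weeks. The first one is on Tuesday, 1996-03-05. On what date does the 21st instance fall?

1997-04-29

The 21st occurrence is 20 intervals after the first: 20 × 21 = 420 days after 1996-03-05.
March has 31 days — 26 days to the end of March leaves 394.
April has 30 days (364 left).
May has 31 days (333 left).
June has 30 days (303 left).
July has 31 days (272 left).
August has 31 days (241 left).
September has 30 days (211 left).
October has 31 days (180 left).
November has 30 days (150 left).
December has 31 days (119 left).
January has 31 days (88 left).
February has 28 days (60 left).
March has 31 days (29 left).
29 days into April → 1997-04-29.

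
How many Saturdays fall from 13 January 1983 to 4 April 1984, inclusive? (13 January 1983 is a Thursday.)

13 January 1983 is a Thursday; the first Saturday on or after it is 15 January 1983 (2 days later).
From 15 January 1983 to 4 April 1984: 350 + 95 = 445 days (rest of 1983, to 4 April 1984 in 1984).
445 ÷ 7 = 63 full weeks with remainder 4, so 63 more Saturdays after the first → 64.

64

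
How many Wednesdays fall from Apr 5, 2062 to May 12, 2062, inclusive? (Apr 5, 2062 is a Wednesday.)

6

Apr 5, 2062 is a Wednesday; the first Wednesday on or after it is Apr 5, 2062.
From Apr 5, 2062 to May 12, 2062: 25 + 12 = 37 days (rest of Apr, May).
37 ÷ 7 = 5 full weeks with remainder 2, so 5 more Wednesdays after the first → 6.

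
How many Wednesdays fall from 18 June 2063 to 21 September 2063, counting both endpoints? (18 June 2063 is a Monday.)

18 June 2063 is a Monday; the first Wednesday on or after it is 20 June 2063 (2 days later).
From 20 June 2063 to 21 September 2063: 10 + 31 + 31 + 21 = 93 days (rest of June, July, August, September).
93 ÷ 7 = 13 full weeks with remainder 2, so 13 more Wednesdays after the first → 14.

14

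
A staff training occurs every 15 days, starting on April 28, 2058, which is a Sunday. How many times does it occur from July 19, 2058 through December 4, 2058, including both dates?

Occurrences land 15·i days after April 28, 2058 for i = 0, 1, 2, …
July 19, 2058 is 82 days after the start; 82 ÷ 15 = 5 remainder 7; since the remainder is 7, round up to i = 6. First occurrence in the window: #7 on July 27, 2058 (6×15 = 90 days in).
December 4, 2058 is 220 days after the start; 220 ÷ 15 = 14 remainder 10. Last occurrence in the window: #15 on November 24, 2058.
Occurrences #7 through #15: 9 in total.

9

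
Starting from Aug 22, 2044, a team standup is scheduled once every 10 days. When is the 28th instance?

The 28th occurrence is 27 intervals after the first: 27 × 10 = 270 days after Aug 22, 2044.
Aug has 31 days — 9 days to the end of Aug leaves 261.
Sep has 30 days (231 left).
Oct has 31 days (200 left).
Nov has 30 days (170 left).
Dec has 31 days (139 left).
Jan has 31 days (108 left).
Feb has 28 days (80 left).
Mar has 31 days (49 left).
Apr has 30 days (19 left).
19 days into May → May 19, 2045.

May 19, 2045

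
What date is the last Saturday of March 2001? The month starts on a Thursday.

March 2001 begins on a Thursday, so the first Saturday is March 3 (2 days later).
March 2001 has 31 days. Adding weeks: 3, 10, 17, 24, 31 — the last one ≤ 31 is the 31st.

2001-03-31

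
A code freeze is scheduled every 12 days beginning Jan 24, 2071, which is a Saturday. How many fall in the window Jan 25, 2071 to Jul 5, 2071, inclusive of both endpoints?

Occurrences land 12·i days after Jan 24, 2071 for i = 0, 1, 2, …
Jan 25, 2071 is 1 day after the start; 1 ÷ 12 = 0 remainder 1; since the remainder is 1, round up to i = 1. First occurrence in the window: #2 on Feb 5, 2071 (1×12 = 12 days in).
Jul 5, 2071 is 162 days after the start; 162 ÷ 12 = 13 remainder 6. Last occurrence in the window: #14 on Jun 29, 2071.
Occurrences #2 through #14: 13 in total.

13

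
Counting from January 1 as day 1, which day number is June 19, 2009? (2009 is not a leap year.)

Days in months before June: 31 + 28 + 31 + 30 + 31 = 151.
Plus 19 days into June → day 170.

170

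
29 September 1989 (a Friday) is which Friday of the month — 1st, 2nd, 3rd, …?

Day 29 falls in week ⌈29/7⌉ of the month.
Days 1–7 hold the 1st Friday, 8–14 the 2nd, 15–21 the 3rd, 22–28 the 4th, 29–31 the 5th.
29 is in the range for the 5th.

5th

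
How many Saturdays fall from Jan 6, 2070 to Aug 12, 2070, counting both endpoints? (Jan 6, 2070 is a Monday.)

Jan 6, 2070 is a Monday; the first Saturday on or after it is Jan 11, 2070 (5 days later).
From Jan 11, 2070 to Aug 12, 2070: 20 + 28 + 31 + 30 + 31 + 30 + 31 + 12 = 213 days (rest of Jan, Feb, Mar, Apr, May, Jun, Jul, Aug).
213 ÷ 7 = 30 full weeks with remainder 3, so 30 more Saturdays after the first → 31.

31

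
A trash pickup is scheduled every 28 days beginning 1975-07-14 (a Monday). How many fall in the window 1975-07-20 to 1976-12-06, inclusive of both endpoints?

Occurrences land 28·i days after 1975-07-14 for i = 0, 1, 2, …
1975-07-20 is 6 days after the start; 6 ÷ 28 = 0 remainder 6; since the remainder is 6, round up to i = 1. First occurrence in the window: #2 on 1975-08-11 (1×28 = 28 days in).
1976-12-06 is 511 days after the start; 511 ÷ 28 = 18 remainder 7. Last occurrence in the window: #19 on 1976-11-29.
Occurrences #2 through #19: 18 in total.

18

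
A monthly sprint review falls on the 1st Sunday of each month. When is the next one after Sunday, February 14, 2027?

March 7, 2027

February 2027 starts on a Monday, so its 1st Sunday is February 7, 2027 (6 days in).
That is not after February 14, 2027, so look at March 2027.
March 2027 starts on a Monday, so its 1st Sunday is March 7, 2027 (6 days in).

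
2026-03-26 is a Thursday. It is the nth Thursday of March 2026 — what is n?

4th

Day 26 falls in week ⌈26/7⌉ of the month.
Days 1–7 hold the 1st Thursday, 8–14 the 2nd, 15–21 the 3rd, 22–28 the 4th, 29–31 the 5th.
26 is in the range for the 4th.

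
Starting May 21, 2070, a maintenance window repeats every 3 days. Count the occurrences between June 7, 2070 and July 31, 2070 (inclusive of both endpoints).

Occurrences land 3·i days after May 21, 2070 for i = 0, 1, 2, …
June 7, 2070 is 17 days after the start; 17 ÷ 3 = 5 remainder 2; since the remainder is 2, round up to i = 6. First occurrence in the window: #7 on June 8, 2070 (6×3 = 18 days in).
July 31, 2070 is 71 days after the start; 71 ÷ 3 = 23 remainder 2. Last occurrence in the window: #24 on July 29, 2070.
Occurrences #7 through #24: 18 in total.

18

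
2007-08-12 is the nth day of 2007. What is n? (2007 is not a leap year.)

224

Days in months before August: 31 + 28 + 31 + 30 + 31 + 30 + 31 = 212.
Plus 12 days into August → day 224.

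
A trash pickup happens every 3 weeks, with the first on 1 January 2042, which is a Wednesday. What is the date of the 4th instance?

The 4th occurrence is 3 intervals after the first: 3 × 21 = 63 days after 1 January 2042.
January has 31 days — 30 days to the end of January leaves 33.
February has 28 days (5 left).
5 days into March → 5 March 2042.

5 March 2042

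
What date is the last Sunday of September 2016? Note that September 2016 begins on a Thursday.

25 September 2016

September 2016 begins on a Thursday, so the first Sunday is September 4 (3 days later).
September 2016 has 30 days. Adding weeks: 4, 11, 18, 25 — the last one ≤ 30 is the 25th.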